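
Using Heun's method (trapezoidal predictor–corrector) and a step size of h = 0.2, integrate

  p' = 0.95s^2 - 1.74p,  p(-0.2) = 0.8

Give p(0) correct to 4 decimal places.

0.5725

Heun: k1 = f(s_n, p_n); k2 = f(s_n + h, p_n + h·k1); p_{n+1} = p_n + (h/2)·(k1 + k2).
s=-0.200000, p=0.800000:
  k1 = f(-0.200000, 0.800000) = -1.354000
  k2 = f(0.000000, 0.529200) = -0.920808
  p ← 0.800000 + (0.2/2)·(-1.354000 + (-0.920808)) = 0.572519
p(0) ≈ 0.5725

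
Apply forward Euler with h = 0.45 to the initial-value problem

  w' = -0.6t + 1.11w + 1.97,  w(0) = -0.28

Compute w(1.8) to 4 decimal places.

4.7804

Euler: w_{n+1} = w_n + h·f(t_n, w_n).
t=0.000000, w=-0.280000: f=1.659200 → w ← -0.280000 + 0.45·1.659200 = 0.466640
t=0.450000, w=0.466640: f=2.217970 → w ← 0.466640 + 0.45·2.217970 = 1.464727
t=0.900000, w=1.464727: f=3.055847 → w ← 1.464727 + 0.45·3.055847 = 2.839858
t=1.350000, w=2.839858: f=4.312242 → w ← 2.839858 + 0.45·4.312242 = 4.780367
w(1.8) ≈ 4.7804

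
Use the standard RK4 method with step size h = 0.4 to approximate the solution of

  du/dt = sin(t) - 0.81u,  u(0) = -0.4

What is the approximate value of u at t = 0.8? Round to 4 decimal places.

RK4: k1 = f(t_n, u_n); k2 = f(t_n + h/2, u_n + (h/2)·k1); k3 = f(t_n + h/2, u_n + (h/2)·k2); k4 = f(t_n + h, u_n + h·k3); u_{n+1} = u_n + (h/6)·(k1 + 2k2 + 2k3 + k4).
t=0.000000, u=-0.400000:
  k1 = f(0.000000, -0.400000) = 0.324000
  k2 = f(0.200000, -0.335200) = 0.470181
  k3 = f(0.200000, -0.305964) = 0.446500
  k4 = f(0.400000, -0.221400) = 0.568752
  u ← -0.400000 + (0.4/6)·(k1 + 2k2 + 2k3 + k4) = -0.218259
t=0.400000, u=-0.218259:
  k1 = f(0.400000, -0.218259) = 0.566208
  k2 = f(0.600000, -0.105017) = 0.649707
  k3 = f(0.600000, -0.088318) = 0.636180
  k4 = f(0.800000, 0.036213) = 0.688024
  u ← -0.218259 + (0.4/6)·(k1 + 2k2 + 2k3 + k4) = 0.036808
u(0.8) ≈ 0.0368

0.0368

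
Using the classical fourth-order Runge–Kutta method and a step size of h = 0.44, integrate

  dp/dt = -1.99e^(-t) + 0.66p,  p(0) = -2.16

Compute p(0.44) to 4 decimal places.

RK4: k1 = f(t_n, p_n); k2 = f(t_n + h/2, p_n + (h/2)·k1); k3 = f(t_n + h/2, p_n + (h/2)·k2); k4 = f(t_n + h, p_n + h·k3); p_{n+1} = p_n + (h/6)·(k1 + 2k2 + 2k3 + k4).
t=0.000000, p=-2.160000:
  k1 = f(0.000000, -2.160000) = -3.415600
  k2 = f(0.220000, -2.911432) = -3.518558
  k3 = f(0.220000, -2.934083) = -3.533507
  k4 = f(0.440000, -3.714743) = -3.733363
  p ← -2.160000 + (0.44/6)·(k1 + 2k2 + 2k3 + k4) = -3.718560
p(0.44) ≈ -3.7186

-3.7186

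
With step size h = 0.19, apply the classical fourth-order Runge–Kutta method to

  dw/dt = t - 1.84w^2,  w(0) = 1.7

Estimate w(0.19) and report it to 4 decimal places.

RK4: k1 = f(t_n, w_n); k2 = f(t_n + h/2, w_n + (h/2)·k1); k3 = f(t_n + h/2, w_n + (h/2)·k2); k4 = f(t_n + h, w_n + h·k3); w_{n+1} = w_n + (h/6)·(k1 + 2k2 + 2k3 + k4).
t=0.000000, w=1.700000:
  k1 = f(0.000000, 1.700000) = -5.317600
  k2 = f(0.095000, 1.194828) = -2.531810
  k3 = f(0.095000, 1.459478) = -3.824340
  k4 = f(0.190000, 0.973375) = -1.553326
  w ← 1.700000 + (0.19/6)·(k1 + 2k2 + 2k3 + k4) = 1.079865
w(0.19) ≈ 1.0799

1.0799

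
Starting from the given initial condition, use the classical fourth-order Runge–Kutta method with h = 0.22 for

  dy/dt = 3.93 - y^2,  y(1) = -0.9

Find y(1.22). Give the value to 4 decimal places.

-0.1066

RK4: k1 = f(t_n, y_n); k2 = f(t_n + h/2, y_n + (h/2)·k1); k3 = f(t_n + h/2, y_n + (h/2)·k2); k4 = f(t_n + h, y_n + h·k3); y_{n+1} = y_n + (h/6)·(k1 + 2k2 + 2k3 + k4).
t=1.000000, y=-0.900000:
  k1 = f(1.000000, -0.900000) = 3.120000
  k2 = f(1.110000, -0.556800) = 3.619974
  k3 = f(1.110000, -0.501803) = 3.678194
  k4 = f(1.220000, -0.090797) = 3.921756
  y ← -0.900000 + (0.22/6)·(k1 + 2k2 + 2k3 + k4) = -0.106603
y(1.22) ≈ -0.1066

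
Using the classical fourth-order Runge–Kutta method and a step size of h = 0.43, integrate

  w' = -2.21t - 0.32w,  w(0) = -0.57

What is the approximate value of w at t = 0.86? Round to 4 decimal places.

RK4: k1 = f(t_n, w_n); k2 = f(t_n + h/2, w_n + (h/2)·k1); k3 = f(t_n + h/2, w_n + (h/2)·k2); k4 = f(t_n + h, w_n + h·k3); w_{n+1} = w_n + (h/6)·(k1 + 2k2 + 2k3 + k4).
t=0.000000, w=-0.570000:
  k1 = f(0.000000, -0.570000) = 0.182400
  k2 = f(0.215000, -0.530784) = -0.305299
  k3 = f(0.215000, -0.635639) = -0.271745
  k4 = f(0.430000, -0.686851) = -0.730508
  w ← -0.570000 + (0.43/6)·(k1 + 2k2 + 2k3 + k4) = -0.691991
t=0.430000, w=-0.691991:
  k1 = f(0.430000, -0.691991) = -0.728863
  k2 = f(0.645000, -0.848696) = -1.153867
  k3 = f(0.645000, -0.940072) = -1.124627
  k4 = f(0.860000, -1.175580) = -1.524414
  w ← -0.691991 + (0.43/6)·(k1 + 2k2 + 2k3 + k4) = -1.180060
w(0.86) ≈ -1.1801

-1.1801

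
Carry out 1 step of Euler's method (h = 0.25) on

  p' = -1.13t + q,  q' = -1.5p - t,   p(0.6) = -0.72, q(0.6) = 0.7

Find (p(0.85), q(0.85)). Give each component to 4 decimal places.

-0.7145, 0.8200

Euler on (p,q): p_{n+1} = p_n + h·p', q_{n+1} = q_n + h·q'.
0.600000: (-0.720000, 0.700000); f=(0.022000, 0.480000) → (-0.714500, 0.820000)
(p(0.85), q(0.85)) ≈ (-0.7145, 0.8200)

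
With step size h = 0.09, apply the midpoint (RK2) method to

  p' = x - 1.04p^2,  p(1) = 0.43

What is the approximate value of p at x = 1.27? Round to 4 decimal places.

0.6532

Midpoint: k1 = f(x_n, p_n); k2 = f(x_n + h/2, p_n + (h/2)·k1); p_{n+1} = p_n + h·k2.
x=1.000000, p=0.430000:
  k1 = f(1.000000, 0.430000) = 0.807704
  k2 = f(1.045000, 0.466347) = 0.818822
  p ← 0.430000 + 0.09·0.818822 = 0.503694
x=1.090000, p=0.503694:
  k1 = f(1.090000, 0.503694) = 0.826144
  k2 = f(1.135000, 0.540870) = 0.830758
  p ← 0.503694 + 0.09·0.830758 = 0.578462
x=1.180000, p=0.578462:
  k1 = f(1.180000, 0.578462) = 0.831997
  k2 = f(1.225000, 0.615902) = 0.830491
  p ← 0.578462 + 0.09·0.830491 = 0.653206
p(1.27) ≈ 0.6532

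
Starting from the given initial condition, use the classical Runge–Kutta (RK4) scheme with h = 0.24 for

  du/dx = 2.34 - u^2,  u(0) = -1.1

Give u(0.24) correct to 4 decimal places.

RK4: k1 = f(x_n, u_n); k2 = f(x_n + h/2, u_n + (h/2)·k1); k3 = f(x_n + h/2, u_n + (h/2)·k2); k4 = f(x_n + h, u_n + h·k3); u_{n+1} = u_n + (h/6)·(k1 + 2k2 + 2k3 + k4).
x=0.000000, u=-1.100000:
  k1 = f(0.000000, -1.100000) = 1.130000
  k2 = f(0.120000, -0.964400) = 1.409933
  k3 = f(0.120000, -0.930808) = 1.473596
  k4 = f(0.240000, -0.746337) = 1.782981
  u ← -1.100000 + (0.24/6)·(k1 + 2k2 + 2k3 + k4) = -0.752798
u(0.24) ≈ -0.7528

-0.7528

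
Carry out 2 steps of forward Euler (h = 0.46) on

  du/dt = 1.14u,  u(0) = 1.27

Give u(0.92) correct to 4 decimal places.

2.9512

Euler: u_{n+1} = u_n + h·f(t_n, u_n).
t=0.000000, u=1.270000: f=1.447800 → u ← 1.270000 + 0.46·1.447800 = 1.935988
t=0.460000, u=1.935988: f=2.207026 → u ← 1.935988 + 0.46·2.207026 = 2.951220
u(0.92) ≈ 2.9512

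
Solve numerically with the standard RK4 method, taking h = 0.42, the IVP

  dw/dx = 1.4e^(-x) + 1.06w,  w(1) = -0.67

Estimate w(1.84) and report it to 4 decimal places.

RK4: k1 = f(x_n, w_n); k2 = f(x_n + h/2, w_n + (h/2)·k1); k3 = f(x_n + h/2, w_n + (h/2)·k2); k4 = f(x_n + h, w_n + h·k3); w_{n+1} = w_n + (h/6)·(k1 + 2k2 + 2k3 + k4).
x=1.000000, w=-0.670000:
  k1 = f(1.000000, -0.670000) = -0.195169
  k2 = f(1.210000, -0.710985) = -0.336168
  k3 = f(1.210000, -0.740595) = -0.367555
  k4 = f(1.420000, -0.824373) = -0.535436
  w ← -0.670000 + (0.42/6)·(k1 + 2k2 + 2k3 + k4) = -0.819664
x=1.420000, w=-0.819664:
  k1 = f(1.420000, -0.819664) = -0.530444
  k2 = f(1.630000, -0.931057) = -0.712619
  k3 = f(1.630000, -0.969314) = -0.753171
  k4 = f(1.840000, -1.135995) = -0.981811
  w ← -0.819664 + (0.42/6)·(k1 + 2k2 + 2k3 + k4) = -1.130732
w(1.84) ≈ -1.1307

-1.1307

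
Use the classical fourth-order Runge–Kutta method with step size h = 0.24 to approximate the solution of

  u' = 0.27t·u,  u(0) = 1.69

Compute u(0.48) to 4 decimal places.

RK4: k1 = f(t_n, u_n); k2 = f(t_n + h/2, u_n + (h/2)·k1); k3 = f(t_n + h/2, u_n + (h/2)·k2); k4 = f(t_n + h, u_n + h·k3); u_{n+1} = u_n + (h/6)·(k1 + 2k2 + 2k3 + k4).
t=0.000000, u=1.690000:
  k1 = f(0.000000, 1.690000) = 0.000000
  k2 = f(0.120000, 1.690000) = 0.054756
  k3 = f(0.120000, 1.696571) = 0.054969
  k4 = f(0.240000, 1.703193) = 0.110367
  u ← 1.690000 + (0.24/6)·(k1 + 2k2 + 2k3 + k4) = 1.703193
t=0.240000, u=1.703193:
  k1 = f(0.240000, 1.703193) = 0.110367
  k2 = f(0.360000, 1.716437) = 0.166838
  k3 = f(0.360000, 1.723213) = 0.167496
  k4 = f(0.480000, 1.743392) = 0.225944
  u ← 1.703193 + (0.24/6)·(k1 + 2k2 + 2k3 + k4) = 1.743392
u(0.48) ≈ 1.7434

1.7434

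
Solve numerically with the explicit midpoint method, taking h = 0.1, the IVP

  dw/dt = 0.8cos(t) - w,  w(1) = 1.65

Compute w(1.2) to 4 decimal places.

Midpoint: k1 = f(t_n, w_n); k2 = f(t_n + h/2, w_n + (h/2)·k1); w_{n+1} = w_n + h·k2.
t=1.000000, w=1.650000:
  k1 = f(1.000000, 1.650000) = -1.217758
  k2 = f(1.050000, 1.589112) = -1.191055
  w ← 1.650000 + 0.1·(-1.191055) = 1.530894
t=1.100000, w=1.530894:
  k1 = f(1.100000, 1.530894) = -1.168018
  k2 = f(1.150000, 1.472494) = -1.145704
  w ← 1.530894 + 0.1·(-1.145704) = 1.416324
w(1.2) ≈ 1.4163

1.4163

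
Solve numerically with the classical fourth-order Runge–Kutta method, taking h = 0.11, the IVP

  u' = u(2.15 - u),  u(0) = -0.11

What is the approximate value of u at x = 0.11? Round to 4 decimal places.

-0.1413

RK4: k1 = f(x_n, u_n); k2 = f(x_n + h/2, u_n + (h/2)·k1); k3 = f(x_n + h/2, u_n + (h/2)·k2); k4 = f(x_n + h, u_n + h·k3); u_{n+1} = u_n + (h/6)·(k1 + 2k2 + 2k3 + k4).
x=0.000000, u=-0.110000:
  k1 = f(0.000000, -0.110000) = -0.248600
  k2 = f(0.055000, -0.123673) = -0.281192
  k3 = f(0.055000, -0.125466) = -0.285493
  k4 = f(0.110000, -0.141404) = -0.324014
  u ← -0.110000 + (0.11/6)·(k1 + 2k2 + 2k3 + k4) = -0.141276
u(0.11) ≈ -0.1413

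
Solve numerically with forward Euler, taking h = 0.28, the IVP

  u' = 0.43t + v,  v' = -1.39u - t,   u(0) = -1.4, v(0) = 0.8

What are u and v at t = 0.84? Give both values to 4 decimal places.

-0.2155, 1.8654

Euler on (u,v): u_{n+1} = u_n + h·u', v_{n+1} = v_n + h·v'.
0.000000: (-1.400000, 0.800000); f=(0.800000, 1.946000) → (-1.176000, 1.344880)
0.280000: (-1.176000, 1.344880); f=(1.465280, 1.354640) → (-0.765722, 1.724179)
0.560000: (-0.765722, 1.724179); f=(1.964979, 0.504353) → (-0.215527, 1.865398)
(u(0.84), v(0.84)) ≈ (-0.2155, 1.8654)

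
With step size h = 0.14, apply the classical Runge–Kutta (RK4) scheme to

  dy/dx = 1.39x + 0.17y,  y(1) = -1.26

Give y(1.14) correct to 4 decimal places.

RK4: k1 = f(x_n, y_n); k2 = f(x_n + h/2, y_n + (h/2)·k1); k3 = f(x_n + h/2, y_n + (h/2)·k2); k4 = f(x_n + h, y_n + h·k3); y_{n+1} = y_n + (h/6)·(k1 + 2k2 + 2k3 + k4).
x=1.000000, y=-1.260000:
  k1 = f(1.000000, -1.260000) = 1.175800
  k2 = f(1.070000, -1.177694) = 1.287092
  k3 = f(1.070000, -1.169904) = 1.288416
  k4 = f(1.140000, -1.079622) = 1.401064
  y ← -1.260000 + (0.14/6)·(k1 + 2k2 + 2k3 + k4) = -1.079683
y(1.14) ≈ -1.0797

-1.0797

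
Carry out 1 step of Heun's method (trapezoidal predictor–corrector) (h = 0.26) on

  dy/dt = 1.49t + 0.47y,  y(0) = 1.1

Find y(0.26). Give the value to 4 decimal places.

1.2930

Heun: k1 = f(t_n, y_n); k2 = f(t_n + h, y_n + h·k1); y_{n+1} = y_n + (h/2)·(k1 + k2).
t=0.000000, y=1.100000:
  k1 = f(0.000000, 1.100000) = 0.517000
  k2 = f(0.260000, 1.234420) = 0.967577
  y ← 1.100000 + (0.26/2)·(0.517000 + 0.967577) = 1.292995
y(0.26) ≈ 1.2930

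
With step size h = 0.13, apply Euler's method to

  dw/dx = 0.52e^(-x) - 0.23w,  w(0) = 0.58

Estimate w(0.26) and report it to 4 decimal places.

0.6708

Euler: w_{n+1} = w_n + h·f(x_n, w_n).
x=0.000000, w=0.580000: f=0.386600 → w ← 0.580000 + 0.13·0.386600 = 0.630258
x=0.130000, w=0.630258: f=0.311650 → w ← 0.630258 + 0.13·0.311650 = 0.670773
w(0.26) ≈ 0.6708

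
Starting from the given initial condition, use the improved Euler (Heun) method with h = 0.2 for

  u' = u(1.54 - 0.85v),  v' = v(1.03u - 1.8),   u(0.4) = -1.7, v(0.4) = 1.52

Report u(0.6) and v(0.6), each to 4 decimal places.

Heun on (u,v): k1 = f(s_n, state_n); k2 = f(s_n + h, state_n + h·k1); state_{n+1} = state_n + (h/2)·(k1 + k2).
0.400000: (-1.700000, 1.520000)
  k1 = (-0.421600, -5.397520)
  predictor → (-1.784320, 0.440496)
  k2 = (-2.079765, -1.602458)
  → (-1.950136, 0.820002)
(u(0.6), v(0.6)) ≈ (-1.9501, 0.8200)

-1.9501, 0.8200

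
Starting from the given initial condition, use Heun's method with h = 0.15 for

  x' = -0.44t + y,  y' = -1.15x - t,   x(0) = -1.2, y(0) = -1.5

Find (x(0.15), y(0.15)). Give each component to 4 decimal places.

-1.4144, -1.2848

Heun on (x,y): k1 = f(t_n, state_n); k2 = f(t_n + h, state_n + h·k1); state_{n+1} = state_n + (h/2)·(k1 + k2).
0.000000: (-1.200000, -1.500000)
  k1 = (-1.500000, 1.380000)
  predictor → (-1.425000, -1.293000)
  k2 = (-1.359000, 1.488750)
  → (-1.414425, -1.284844)
(x(0.15), y(0.15)) ≈ (-1.4144, -1.2848)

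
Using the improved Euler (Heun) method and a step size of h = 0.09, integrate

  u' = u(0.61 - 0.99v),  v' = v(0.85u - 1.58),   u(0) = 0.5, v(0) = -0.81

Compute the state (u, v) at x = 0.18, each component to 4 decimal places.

0.6354, -0.6648

Heun on (u,v): k1 = f(x_n, state_n); k2 = f(x_n + h, state_n + h·k1); state_{n+1} = state_n + (h/2)·(k1 + k2).
0.000000: (0.500000, -0.810000)
  k1 = (0.705950, 0.935550)
  predictor → (0.563535, -0.725801)
  k2 = (0.748681, 0.799103)
  → (0.565458, -0.731941)
0.090000: (0.565458, -0.731941)
  k1 = (0.754673, 0.804667)
  predictor → (0.633379, -0.659521)
  k2 = (0.799910, 0.686975)
  → (0.635415, -0.664817)
(u(0.18), v(0.18)) ≈ (0.6354, -0.6648)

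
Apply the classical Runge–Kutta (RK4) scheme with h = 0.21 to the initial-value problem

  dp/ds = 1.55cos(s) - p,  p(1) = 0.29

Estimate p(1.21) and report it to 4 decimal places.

0.3657

RK4: k1 = f(s_n, p_n); k2 = f(s_n + h/2, p_n + (h/2)·k1); k3 = f(s_n + h/2, p_n + (h/2)·k2); k4 = f(s_n + h, p_n + h·k3); p_{n+1} = p_n + (h/6)·(k1 + 2k2 + 2k3 + k4).
s=1.000000, p=0.290000:
  k1 = f(1.000000, 0.290000) = 0.547469
  k2 = f(1.105000, 0.347484) = 0.348674
  k3 = f(1.105000, 0.326611) = 0.369548
  k4 = f(1.210000, 0.367605) = 0.179575
  p ← 0.290000 + (0.21/6)·(k1 + 2k2 + 2k3 + k4) = 0.365722
p(1.21) ≈ 0.3657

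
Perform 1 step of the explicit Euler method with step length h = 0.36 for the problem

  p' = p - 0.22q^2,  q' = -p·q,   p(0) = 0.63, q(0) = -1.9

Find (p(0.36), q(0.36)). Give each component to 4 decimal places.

Euler on (p,q): p_{n+1} = p_n + h·p', q_{n+1} = q_n + h·q'.
0.000000: (0.630000, -1.900000); f=(-0.164200, 1.197000) → (0.570888, -1.469080)
(p(0.36), q(0.36)) ≈ (0.5709, -1.4691)

0.5709, -1.4691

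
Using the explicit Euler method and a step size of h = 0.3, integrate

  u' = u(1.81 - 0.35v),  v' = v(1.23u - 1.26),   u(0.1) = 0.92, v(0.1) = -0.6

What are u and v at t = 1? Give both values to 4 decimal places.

3.8234, -1.0075

Euler on (u,v): u_{n+1} = u_n + h·u', v_{n+1} = v_n + h·v'.
0.100000: (0.920000, -0.600000); f=(1.858400, 0.077040) → (1.477520, -0.576888)
0.400000: (1.477520, -0.576888); f=(2.972638, -0.321528) → (2.369312, -0.673346)
0.700000: (2.369312, -0.673346); f=(4.846833, -1.113886) → (3.823361, -1.007512)
(u(1), v(1)) ≈ (3.8234, -1.0075)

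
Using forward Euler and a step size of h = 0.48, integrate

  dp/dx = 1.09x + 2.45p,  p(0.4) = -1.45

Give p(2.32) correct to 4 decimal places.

-25.6616

Euler: p_{n+1} = p_n + h·f(x_n, p_n).
x=0.400000, p=-1.450000: f=-3.116500 → p ← -1.450000 + 0.48·(-3.116500) = -2.945920
x=0.880000, p=-2.945920: f=-6.258304 → p ← -2.945920 + 0.48·(-6.258304) = -5.949906
x=1.360000, p=-5.949906: f=-13.094870 → p ← -5.949906 + 0.48·(-13.094870) = -12.235443
x=1.840000, p=-12.235443: f=-27.971236 → p ← -12.235443 + 0.48·(-27.971236) = -25.661637
p(2.32) ≈ -25.6616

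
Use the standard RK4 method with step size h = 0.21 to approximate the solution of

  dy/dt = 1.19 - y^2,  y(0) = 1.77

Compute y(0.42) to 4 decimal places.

RK4: k1 = f(t_n, y_n); k2 = f(t_n + h/2, y_n + (h/2)·k1); k3 = f(t_n + h/2, y_n + (h/2)·k2); k4 = f(t_n + h, y_n + h·k3); y_{n+1} = y_n + (h/6)·(k1 + 2k2 + 2k3 + k4).
t=0.000000, y=1.770000:
  k1 = f(0.000000, 1.770000) = -1.942900
  k2 = f(0.105000, 1.565996) = -1.262342
  k3 = f(0.105000, 1.637454) = -1.491256
  k4 = f(0.210000, 1.456836) = -0.932372
  y ← 1.770000 + (0.21/6)·(k1 + 2k2 + 2k3 + k4) = 1.476614
t=0.210000, y=1.476614:
  k1 = f(0.210000, 1.476614) = -0.990388
  k2 = f(0.315000, 1.372623) = -0.694094
  k3 = f(0.315000, 1.403734) = -0.780469
  k4 = f(0.420000, 1.312715) = -0.533221
  y ← 1.476614 + (0.21/6)·(k1 + 2k2 + 2k3 + k4) = 1.320068
y(0.42) ≈ 1.3201

1.3201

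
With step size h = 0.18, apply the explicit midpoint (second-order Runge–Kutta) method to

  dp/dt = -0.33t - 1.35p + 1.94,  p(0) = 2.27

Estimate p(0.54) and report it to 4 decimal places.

Midpoint: k1 = f(t_n, p_n); k2 = f(t_n + h/2, p_n + (h/2)·k1); p_{n+1} = p_n + h·k2.
t=0.000000, p=2.270000:
  k1 = f(0.000000, 2.270000) = -1.124500
  k2 = f(0.090000, 2.168795) = -1.017573
  p ← 2.270000 + 0.18·(-1.017573) = 2.086837
t=0.180000, p=2.086837:
  k1 = f(0.180000, 2.086837) = -0.936630
  k2 = f(0.270000, 2.002540) = -0.852529
  p ← 2.086837 + 0.18·(-0.852529) = 1.933382
t=0.360000, p=1.933382:
  k1 = f(0.360000, 1.933382) = -0.788865
  k2 = f(0.450000, 1.862384) = -0.722718
  p ← 1.933382 + 0.18·(-0.722718) = 1.803292
p(0.54) ≈ 1.8033

1.8033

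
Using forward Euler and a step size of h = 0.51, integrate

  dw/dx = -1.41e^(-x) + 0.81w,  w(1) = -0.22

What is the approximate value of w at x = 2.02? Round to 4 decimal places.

-0.9720

Euler: w_{n+1} = w_n + h·f(x_n, w_n).
x=1.000000, w=-0.220000: f=-0.696910 → w ← -0.220000 + 0.51·(-0.696910) = -0.575424
x=1.510000, w=-0.575424: f=-0.777577 → w ← -0.575424 + 0.51·(-0.777577) = -0.971988
w(2.02) ≈ -0.9720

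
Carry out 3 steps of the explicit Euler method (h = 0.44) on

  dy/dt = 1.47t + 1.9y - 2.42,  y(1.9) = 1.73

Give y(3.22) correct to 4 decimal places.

Euler: y_{n+1} = y_n + h·f(t_n, y_n).
t=1.900000, y=1.730000: f=3.660000 → y ← 1.730000 + 0.44·3.660000 = 3.340400
t=2.340000, y=3.340400: f=7.366560 → y ← 3.340400 + 0.44·7.366560 = 6.581686
t=2.780000, y=6.581686: f=14.171804 → y ← 6.581686 + 0.44·14.171804 = 12.817280
y(3.22) ≈ 12.8173

12.8173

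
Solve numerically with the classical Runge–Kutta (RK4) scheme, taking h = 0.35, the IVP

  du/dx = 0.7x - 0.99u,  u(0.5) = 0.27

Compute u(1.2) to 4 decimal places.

RK4: k1 = f(x_n, u_n); k2 = f(x_n + h/2, u_n + (h/2)·k1); k3 = f(x_n + h/2, u_n + (h/2)·k2); k4 = f(x_n + h, u_n + h·k3); u_{n+1} = u_n + (h/6)·(k1 + 2k2 + 2k3 + k4).
x=0.500000, u=0.270000:
  k1 = f(0.500000, 0.270000) = 0.082700
  k2 = f(0.675000, 0.284473) = 0.190872
  k3 = f(0.675000, 0.303403) = 0.172131
  k4 = f(0.850000, 0.330246) = 0.268056
  u ← 0.270000 + (0.35/6)·(k1 + 2k2 + 2k3 + k4) = 0.332811
x=0.850000, u=0.332811:
  k1 = f(0.850000, 0.332811) = 0.265517
  k2 = f(1.025000, 0.379277) = 0.342016
  k3 = f(1.025000, 0.392664) = 0.328763
  k4 = f(1.200000, 0.447878) = 0.396601
  u ← 0.332811 + (0.35/6)·(k1 + 2k2 + 2k3 + k4) = 0.449692
u(1.2) ≈ 0.4497

0.4497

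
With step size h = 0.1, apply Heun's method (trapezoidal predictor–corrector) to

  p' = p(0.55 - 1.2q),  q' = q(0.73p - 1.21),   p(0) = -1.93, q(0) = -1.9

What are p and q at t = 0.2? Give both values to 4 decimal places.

-3.0292, -1.0498

Heun on (p,q): k1 = f(t_n, state_n); k2 = f(t_n + h, state_n + h·k1); state_{n+1} = state_n + (h/2)·(k1 + k2).
0.000000: (-1.930000, -1.900000)
  k1 = (-5.461900, 4.975910)
  predictor → (-2.476190, -1.402409)
  k2 = (-5.529062, 4.231936)
  → (-2.479548, -1.439608)
0.100000: (-2.479548, -1.439608)
  k1 = (-5.647243, 4.347716)
  predictor → (-3.044272, -1.004836)
  k2 = (-5.345144, 3.448918)
  → (-3.029167, -1.049776)
(p(0.2), q(0.2)) ≈ (-3.0292, -1.0498)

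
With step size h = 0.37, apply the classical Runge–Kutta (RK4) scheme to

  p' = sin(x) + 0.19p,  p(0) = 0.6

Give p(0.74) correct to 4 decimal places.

0.9651

RK4: k1 = f(x_n, p_n); k2 = f(x_n + h/2, p_n + (h/2)·k1); k3 = f(x_n + h/2, p_n + (h/2)·k2); k4 = f(x_n + h, p_n + h·k3); p_{n+1} = p_n + (h/6)·(k1 + 2k2 + 2k3 + k4).
x=0.000000, p=0.600000:
  k1 = f(0.000000, 0.600000) = 0.114000
  k2 = f(0.185000, 0.621090) = 0.301954
  k3 = f(0.185000, 0.655861) = 0.308560
  k4 = f(0.370000, 0.714167) = 0.497307
  p ← 0.600000 + (0.37/6)·(k1 + 2k2 + 2k3 + k4) = 0.712994
x=0.370000, p=0.712994:
  k1 = f(0.370000, 0.712994) = 0.497084
  k2 = f(0.555000, 0.804955) = 0.679885
  k3 = f(0.555000, 0.838773) = 0.686310
  k4 = f(0.740000, 0.966929) = 0.858004
  p ← 0.712994 + (0.37/6)·(k1 + 2k2 + 2k3 + k4) = 0.965055
p(0.74) ≈ 0.9651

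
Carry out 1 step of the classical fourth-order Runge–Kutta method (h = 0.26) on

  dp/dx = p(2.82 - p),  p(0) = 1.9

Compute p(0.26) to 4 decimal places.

RK4: k1 = f(x_n, p_n); k2 = f(x_n + h/2, p_n + (h/2)·k1); k3 = f(x_n + h/2, p_n + (h/2)·k2); k4 = f(x_n + h, p_n + h·k3); p_{n+1} = p_n + (h/6)·(k1 + 2k2 + 2k3 + k4).
x=0.000000, p=1.900000:
  k1 = f(0.000000, 1.900000) = 1.748000
  k2 = f(0.130000, 2.127240) = 1.473667
  k3 = f(0.130000, 2.091577) = 1.523553
  k4 = f(0.260000, 2.296124) = 1.202885
  p ← 1.900000 + (0.26/6)·(k1 + 2k2 + 2k3 + k4) = 2.287631
p(0.26) ≈ 2.2876

2.2876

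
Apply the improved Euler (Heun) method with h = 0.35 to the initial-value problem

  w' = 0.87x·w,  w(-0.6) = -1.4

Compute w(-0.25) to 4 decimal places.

Heun: k1 = f(x_n, w_n); k2 = f(x_n + h, w_n + h·k1); w_{n+1} = w_n + (h/2)·(k1 + k2).
x=-0.600000, w=-1.400000:
  k1 = f(-0.600000, -1.400000) = 0.730800
  k2 = f(-0.250000, -1.144220) = 0.248868
  w ← -1.400000 + (0.35/2)·(0.730800 + 0.248868) = -1.228558
w(-0.25) ≈ -1.2286

-1.2286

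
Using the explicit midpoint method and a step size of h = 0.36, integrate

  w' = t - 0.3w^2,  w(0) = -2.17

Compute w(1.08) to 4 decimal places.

-5.0878

Midpoint: k1 = f(t_n, w_n); k2 = f(t_n + h/2, w_n + (h/2)·k1); w_{n+1} = w_n + h·k2.
t=0.000000, w=-2.170000:
  k1 = f(0.000000, -2.170000) = -1.412670
  k2 = f(0.180000, -2.424281) = -1.583141
  w ← -2.170000 + 0.36·(-1.583141) = -2.739931
t=0.360000, w=-2.739931:
  k1 = f(0.360000, -2.739931) = -1.892166
  k2 = f(0.540000, -3.080521) = -2.306882
  w ← -2.739931 + 0.36·(-2.306882) = -3.570408
t=0.720000, w=-3.570408:
  k1 = f(0.720000, -3.570408) = -3.104345
  k2 = f(0.900000, -4.129190) = -4.215064
  w ← -3.570408 + 0.36·(-4.215064) = -5.087831
w(1.08) ≈ -5.0878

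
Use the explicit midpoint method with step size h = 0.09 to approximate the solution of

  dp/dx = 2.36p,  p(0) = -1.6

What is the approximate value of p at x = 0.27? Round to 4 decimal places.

Midpoint: k1 = f(x_n, p_n); k2 = f(x_n + h/2, p_n + (h/2)·k1); p_{n+1} = p_n + h·k2.
x=0.000000, p=-1.600000:
  k1 = f(0.000000, -1.600000) = -3.776000
  k2 = f(0.045000, -1.769920) = -4.177011
  p ← -1.600000 + 0.09·(-4.177011) = -1.975931
x=0.090000, p=-1.975931:
  k1 = f(0.090000, -1.975931) = -4.663197
  k2 = f(0.135000, -2.185775) = -5.158429
  p ← -1.975931 + 0.09·(-5.158429) = -2.440190
x=0.180000, p=-2.440190:
  k1 = f(0.180000, -2.440190) = -5.758847
  k2 = f(0.225000, -2.699338) = -6.370437
  p ← -2.440190 + 0.09·(-6.370437) = -3.013529
p(0.27) ≈ -3.0135

-3.0135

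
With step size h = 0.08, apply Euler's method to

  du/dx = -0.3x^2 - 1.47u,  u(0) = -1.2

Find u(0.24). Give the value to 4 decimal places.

-0.8252

Euler: u_{n+1} = u_n + h·f(x_n, u_n).
x=0.000000, u=-1.200000: f=1.764000 → u ← -1.200000 + 0.08·1.764000 = -1.058880
x=0.080000, u=-1.058880: f=1.554634 → u ← -1.058880 + 0.08·1.554634 = -0.934509
x=0.160000, u=-0.934509: f=1.366049 → u ← -0.934509 + 0.08·1.366049 = -0.825225
u(0.24) ≈ -0.8252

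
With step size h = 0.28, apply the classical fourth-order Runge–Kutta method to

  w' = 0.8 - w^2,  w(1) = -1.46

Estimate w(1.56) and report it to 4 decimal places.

-4.2216

RK4: k1 = f(x_n, w_n); k2 = f(x_n + h/2, w_n + (h/2)·k1); k3 = f(x_n + h/2, w_n + (h/2)·k2); k4 = f(x_n + h, w_n + h·k3); w_{n+1} = w_n + (h/6)·(k1 + 2k2 + 2k3 + k4).
x=1.000000, w=-1.460000:
  k1 = f(1.000000, -1.460000) = -1.331600
  k2 = f(1.140000, -1.646424) = -1.910712
  k3 = f(1.140000, -1.727500) = -2.184255
  k4 = f(1.280000, -2.071591) = -3.491491
  w ← -1.460000 + (0.28/6)·(k1 + 2k2 + 2k3 + k4) = -2.067275
x=1.280000, w=-2.067275:
  k1 = f(1.280000, -2.067275) = -3.473624
  k2 = f(1.420000, -2.553582) = -5.720780
  k3 = f(1.420000, -2.868184) = -7.426478
  k4 = f(1.560000, -4.146688) = -16.395025
  w ← -2.067275 + (0.28/6)·(k1 + 2k2 + 2k3 + k4) = -4.221556
w(1.56) ≈ -4.2216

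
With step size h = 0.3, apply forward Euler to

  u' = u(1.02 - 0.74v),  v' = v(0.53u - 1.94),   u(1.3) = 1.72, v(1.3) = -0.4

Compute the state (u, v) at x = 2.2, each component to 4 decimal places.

4.4453, -0.2078

Euler on (u,v): u_{n+1} = u_n + h·u', v_{n+1} = v_n + h·v'.
1.300000: (1.720000, -0.400000); f=(2.263520, 0.411360) → (2.399056, -0.276592)
1.600000: (2.399056, -0.276592); f=(2.938071, 0.184902) → (3.280477, -0.221121)
1.900000: (3.280477, -0.221121); f=(3.882871, 0.044522) → (4.445339, -0.207765)
(u(2.2), v(2.2)) ≈ (4.4453, -0.2078)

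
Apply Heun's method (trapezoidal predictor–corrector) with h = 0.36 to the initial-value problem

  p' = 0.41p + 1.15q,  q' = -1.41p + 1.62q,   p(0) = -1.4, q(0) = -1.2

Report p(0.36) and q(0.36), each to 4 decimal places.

Heun on (p,q): k1 = f(t_n, state_n); k2 = f(t_n + h, state_n + h·k1); state_{n+1} = state_n + (h/2)·(k1 + k2).
0.000000: (-1.400000, -1.200000)
  k1 = (-1.954000, 0.030000)
  predictor → (-2.103440, -1.189200)
  k2 = (-2.229990, 1.039346)
  → (-2.153118, -1.007518)
(p(0.36), q(0.36)) ≈ (-2.1531, -1.0075)

-2.1531, -1.0075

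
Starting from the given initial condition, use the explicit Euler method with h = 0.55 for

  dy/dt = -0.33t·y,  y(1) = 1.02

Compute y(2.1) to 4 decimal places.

0.6000

Euler: y_{n+1} = y_n + h·f(t_n, y_n).
t=1.000000, y=1.020000: f=-0.336600 → y ← 1.020000 + 0.55·(-0.336600) = 0.834870
t=1.550000, y=0.834870: f=-0.427036 → y ← 0.834870 + 0.55·(-0.427036) = 0.600000
y(2.1) ≈ 0.6000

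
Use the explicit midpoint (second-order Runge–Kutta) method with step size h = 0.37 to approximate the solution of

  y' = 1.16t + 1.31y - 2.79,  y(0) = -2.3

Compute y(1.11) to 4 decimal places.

Midpoint: k1 = f(t_n, y_n); k2 = f(t_n + h/2, y_n + (h/2)·k1); y_{n+1} = y_n + h·k2.
t=0.000000, y=-2.300000:
  k1 = f(0.000000, -2.300000) = -5.803000
  k2 = f(0.185000, -3.373555) = -6.994757
  y ← -2.300000 + 0.37·(-6.994757) = -4.888060
t=0.370000, y=-4.888060:
  k1 = f(0.370000, -4.888060) = -8.764159
  k2 = f(0.555000, -6.509429) = -10.673553
  y ← -4.888060 + 0.37·(-10.673553) = -8.837275
t=0.740000, y=-8.837275:
  k1 = f(0.740000, -8.837275) = -13.508430
  k2 = f(0.925000, -11.336334) = -16.567598
  y ← -8.837275 + 0.37·(-16.567598) = -14.967286
y(1.11) ≈ -14.9673

-14.9673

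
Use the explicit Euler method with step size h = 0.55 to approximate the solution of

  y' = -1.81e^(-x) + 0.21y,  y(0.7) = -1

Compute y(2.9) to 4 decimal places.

-2.8680

Euler: y_{n+1} = y_n + h·f(x_n, y_n).
x=0.700000, y=-1.000000: f=-1.108819 → y ← -1.000000 + 0.55·(-1.108819) = -1.609851
x=1.250000, y=-1.609851: f=-0.856642 → y ← -1.609851 + 0.55·(-0.856642) = -2.081004
x=1.800000, y=-2.081004: f=-0.736202 → y ← -2.081004 + 0.55·(-0.736202) = -2.485915
x=2.350000, y=-2.485915: f=-0.694660 → y ← -2.485915 + 0.55·(-0.694660) = -2.867978
y(2.9) ≈ -2.8680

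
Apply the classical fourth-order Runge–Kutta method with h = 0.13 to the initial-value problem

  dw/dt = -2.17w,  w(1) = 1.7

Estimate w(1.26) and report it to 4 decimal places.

RK4: k1 = f(t_n, w_n); k2 = f(t_n + h/2, w_n + (h/2)·k1); k3 = f(t_n + h/2, w_n + (h/2)·k2); k4 = f(t_n + h, w_n + h·k3); w_{n+1} = w_n + (h/6)·(k1 + 2k2 + 2k3 + k4).
t=1.000000, w=1.700000:
  k1 = f(1.000000, 1.700000) = -3.689000
  k2 = f(1.065000, 1.460215) = -3.168667
  k3 = f(1.065000, 1.494037) = -3.242060
  k4 = f(1.130000, 1.278532) = -2.774415
  w ← 1.700000 + (0.13/6)·(k1 + 2k2 + 2k3 + k4) = 1.282161
t=1.130000, w=1.282161:
  k1 = f(1.130000, 1.282161) = -2.782290
  k2 = f(1.195000, 1.101312) = -2.389848
  k3 = f(1.195000, 1.126821) = -2.445202
  k4 = f(1.260000, 0.964285) = -2.092498
  w ← 1.282161 + (0.13/6)·(k1 + 2k2 + 2k3 + k4) = 0.967022
w(1.26) ≈ 0.9670

0.9670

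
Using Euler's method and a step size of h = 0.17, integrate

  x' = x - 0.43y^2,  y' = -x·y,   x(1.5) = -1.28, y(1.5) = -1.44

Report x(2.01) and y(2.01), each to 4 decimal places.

-2.8889, -3.0671

Euler on (x,y): x_{n+1} = x_n + h·x', y_{n+1} = y_n + h·y'.
1.500000: (-1.280000, -1.440000); f=(-2.171648, -1.843200) → (-1.649180, -1.753344)
1.670000: (-1.649180, -1.753344); f=(-2.971093, -2.891580) → (-2.154266, -2.244913)
1.840000: (-2.154266, -2.244913); f=(-4.321308, -4.836139) → (-2.888888, -3.067056)
(x(2.01), y(2.01)) ≈ (-2.8889, -3.0671)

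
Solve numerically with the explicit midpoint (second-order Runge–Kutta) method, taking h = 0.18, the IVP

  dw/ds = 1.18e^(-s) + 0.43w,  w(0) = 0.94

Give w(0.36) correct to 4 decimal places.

Midpoint: k1 = f(s_n, w_n); k2 = f(s_n + h/2, w_n + (h/2)·k1); w_{n+1} = w_n + h·k2.
s=0.000000, w=0.940000:
  k1 = f(0.000000, 0.940000) = 1.584200
  k2 = f(0.090000, 1.082578) = 1.543947
  w ← 0.940000 + 0.18·1.543947 = 1.217911
s=0.180000, w=1.217911:
  k1 = f(0.180000, 1.217911) = 1.509320
  k2 = f(0.270000, 1.353749) = 1.482900
  w ← 1.217911 + 0.18·1.482900 = 1.484833
w(0.36) ≈ 1.4848

1.4848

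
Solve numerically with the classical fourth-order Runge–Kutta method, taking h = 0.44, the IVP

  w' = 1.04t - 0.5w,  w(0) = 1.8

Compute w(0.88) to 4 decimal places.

RK4: k1 = f(t_n, w_n); k2 = f(t_n + h/2, w_n + (h/2)·k1); k3 = f(t_n + h/2, w_n + (h/2)·k2); k4 = f(t_n + h, w_n + h·k3); w_{n+1} = w_n + (h/6)·(k1 + 2k2 + 2k3 + k4).
t=0.000000, w=1.800000:
  k1 = f(0.000000, 1.800000) = -0.900000
  k2 = f(0.220000, 1.602000) = -0.572200
  k3 = f(0.220000, 1.674116) = -0.608258
  k4 = f(0.440000, 1.532366) = -0.308583
  w ← 1.800000 + (0.44/6)·(k1 + 2k2 + 2k3 + k4) = 1.538237
t=0.440000, w=1.538237:
  k1 = f(0.440000, 1.538237) = -0.311518
  k2 = f(0.660000, 1.469703) = -0.048451
  k3 = f(0.660000, 1.527577) = -0.077389
  k4 = f(0.880000, 1.504186) = 0.163107
  w ← 1.538237 + (0.44/6)·(k1 + 2k2 + 2k3 + k4) = 1.508897
w(0.88) ≈ 1.5089

1.5089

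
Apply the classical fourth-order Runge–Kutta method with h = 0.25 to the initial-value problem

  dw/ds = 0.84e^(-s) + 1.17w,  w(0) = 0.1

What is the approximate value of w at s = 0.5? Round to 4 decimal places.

RK4: k1 = f(s_n, w_n); k2 = f(s_n + h/2, w_n + (h/2)·k1); k3 = f(s_n + h/2, w_n + (h/2)·k2); k4 = f(s_n + h, w_n + h·k3); w_{n+1} = w_n + (h/6)·(k1 + 2k2 + 2k3 + k4).
s=0.000000, w=0.100000:
  k1 = f(0.000000, 0.100000) = 0.957000
  k2 = f(0.125000, 0.219625) = 0.998259
  k3 = f(0.125000, 0.224782) = 1.004293
  k4 = f(0.250000, 0.351073) = 1.064948
  w ← 0.100000 + (0.25/6)·(k1 + 2k2 + 2k3 + k4) = 0.351127
s=0.250000, w=0.351127:
  k1 = f(0.250000, 0.351127) = 1.065011
  k2 = f(0.375000, 0.484254) = 1.143900
  k3 = f(0.375000, 0.494115) = 1.155437
  k4 = f(0.500000, 0.639986) = 1.258270
  w ← 0.351127 + (0.25/6)·(k1 + 2k2 + 2k3 + k4) = 0.639542
w(0.5) ≈ 0.6395

0.6395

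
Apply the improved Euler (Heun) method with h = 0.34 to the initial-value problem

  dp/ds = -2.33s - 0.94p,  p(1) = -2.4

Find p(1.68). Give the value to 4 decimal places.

-2.8961

Heun: k1 = f(s_n, p_n); k2 = f(s_n + h, p_n + h·k1); p_{n+1} = p_n + (h/2)·(k1 + k2).
s=1.000000, p=-2.400000:
  k1 = f(1.000000, -2.400000) = -0.074000
  k2 = f(1.340000, -2.425160) = -0.842550
  p ← -2.400000 + (0.34/2)·(-0.074000 + (-0.842550)) = -2.555813
s=1.340000, p=-2.555813:
  k1 = f(1.340000, -2.555813) = -0.719735
  k2 = f(1.680000, -2.800523) = -1.281908
  p ← -2.555813 + (0.34/2)·(-0.719735 + (-1.281908)) = -2.896093
p(1.68) ≈ -2.8961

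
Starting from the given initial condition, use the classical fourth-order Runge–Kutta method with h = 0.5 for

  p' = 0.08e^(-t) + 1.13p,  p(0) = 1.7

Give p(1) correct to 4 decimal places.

RK4: k1 = f(t_n, p_n); k2 = f(t_n + h/2, p_n + (h/2)·k1); k3 = f(t_n + h/2, p_n + (h/2)·k2); k4 = f(t_n + h, p_n + h·k3); p_{n+1} = p_n + (h/6)·(k1 + 2k2 + 2k3 + k4).
t=0.000000, p=1.700000:
  k1 = f(0.000000, 1.700000) = 2.001000
  k2 = f(0.250000, 2.200250) = 2.548587
  k3 = f(0.250000, 2.337147) = 2.703280
  k4 = f(0.500000, 3.051640) = 3.496876
  p ← 1.700000 + (0.5/6)·(k1 + 2k2 + 2k3 + k4) = 3.033467
t=0.500000, p=3.033467:
  k1 = f(0.500000, 3.033467) = 3.476341
  k2 = f(0.750000, 3.902552) = 4.447674
  k3 = f(0.750000, 4.145386) = 4.722075
  k4 = f(1.000000, 5.394505) = 6.125221
  p ← 3.033467 + (0.5/6)·(k1 + 2k2 + 2k3 + k4) = 5.361889
p(1) ≈ 5.3619

5.3619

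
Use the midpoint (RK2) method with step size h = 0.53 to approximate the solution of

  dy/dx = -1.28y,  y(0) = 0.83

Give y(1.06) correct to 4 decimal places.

Midpoint: k1 = f(x_n, y_n); k2 = f(x_n + h/2, y_n + (h/2)·k1); y_{n+1} = y_n + h·k2.
x=0.000000, y=0.830000:
  k1 = f(0.000000, 0.830000) = -1.062400
  k2 = f(0.265000, 0.548464) = -0.702034
  y ← 0.830000 + 0.53·(-0.702034) = 0.457922
x=0.530000, y=0.457922:
  k1 = f(0.530000, 0.457922) = -0.586140
  k2 = f(0.795000, 0.302595) = -0.387321
  y ← 0.457922 + 0.53·(-0.387321) = 0.252642
y(1.06) ≈ 0.2526

0.2526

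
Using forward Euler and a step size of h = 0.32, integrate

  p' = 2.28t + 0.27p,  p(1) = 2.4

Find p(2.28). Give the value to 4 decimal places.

Euler: p_{n+1} = p_n + h·f(t_n, p_n).
t=1.000000, p=2.400000: f=2.928000 → p ← 2.400000 + 0.32·2.928000 = 3.336960
t=1.320000, p=3.336960: f=3.910579 → p ← 3.336960 + 0.32·3.910579 = 4.588345
t=1.640000, p=4.588345: f=4.978053 → p ← 4.588345 + 0.32·4.978053 = 6.181322
t=1.960000, p=6.181322: f=6.137757 → p ← 6.181322 + 0.32·6.137757 = 8.145405
p(2.28) ≈ 8.1454

8.1454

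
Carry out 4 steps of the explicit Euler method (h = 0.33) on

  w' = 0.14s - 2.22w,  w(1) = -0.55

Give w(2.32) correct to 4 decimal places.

0.1149

Euler: w_{n+1} = w_n + h·f(s_n, w_n).
s=1.000000, w=-0.550000: f=1.361000 → w ← -0.550000 + 0.33·1.361000 = -0.100870
s=1.330000, w=-0.100870: f=0.410131 → w ← -0.100870 + 0.33·0.410131 = 0.034473
s=1.660000, w=0.034473: f=0.155869 → w ← 0.034473 + 0.33·0.155869 = 0.085910
s=1.990000, w=0.085910: f=0.087879 → w ← 0.085910 + 0.33·0.087879 = 0.114910
w(2.32) ≈ 0.1149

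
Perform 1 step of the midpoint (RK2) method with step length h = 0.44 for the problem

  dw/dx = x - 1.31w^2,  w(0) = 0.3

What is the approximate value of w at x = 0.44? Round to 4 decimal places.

0.3535

Midpoint: k1 = f(x_n, w_n); k2 = f(x_n + h/2, w_n + (h/2)·k1); w_{n+1} = w_n + h·k2.
x=0.000000, w=0.300000:
  k1 = f(0.000000, 0.300000) = -0.117900
  k2 = f(0.220000, 0.274062) = 0.121606
  w ← 0.300000 + 0.44·0.121606 = 0.353507
w(0.44) ≈ 0.3535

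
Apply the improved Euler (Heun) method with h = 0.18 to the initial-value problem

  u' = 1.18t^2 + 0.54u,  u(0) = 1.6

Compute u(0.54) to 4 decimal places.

Heun: k1 = f(t_n, u_n); k2 = f(t_n + h, u_n + h·k1); u_{n+1} = u_n + (h/2)·(k1 + k2).
t=0.000000, u=1.600000:
  k1 = f(0.000000, 1.600000) = 0.864000
  k2 = f(0.180000, 1.755520) = 0.986213
  u ← 1.600000 + (0.18/2)·(0.864000 + 0.986213) = 1.766519
t=0.180000, u=1.766519:
  k1 = f(0.180000, 1.766519) = 0.992152
  k2 = f(0.360000, 1.945107) = 1.203286
  u ← 1.766519 + (0.18/2)·(0.992152 + 1.203286) = 1.964109
t=0.360000, u=1.964109:
  k1 = f(0.360000, 1.964109) = 1.213547
  k2 = f(0.540000, 2.182547) = 1.522663
  u ← 1.964109 + (0.18/2)·(1.213547 + 1.522663) = 2.210367
u(0.54) ≈ 2.2104

2.2104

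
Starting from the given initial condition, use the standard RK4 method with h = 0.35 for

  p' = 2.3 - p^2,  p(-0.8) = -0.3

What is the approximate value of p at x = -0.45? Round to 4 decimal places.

0.4830

RK4: k1 = f(x_n, p_n); k2 = f(x_n + h/2, p_n + (h/2)·k1); k3 = f(x_n + h/2, p_n + (h/2)·k2); k4 = f(x_n + h, p_n + h·k3); p_{n+1} = p_n + (h/6)·(k1 + 2k2 + 2k3 + k4).
x=-0.800000, p=-0.300000:
  k1 = f(-0.800000, -0.300000) = 2.210000
  k2 = f(-0.625000, 0.086750) = 2.292474
  k3 = f(-0.625000, 0.101183) = 2.289762
  k4 = f(-0.450000, 0.501417) = 2.048581
  p ← -0.300000 + (0.35/6)·(k1 + 2k2 + 2k3 + k4) = 0.483011
p(-0.45) ≈ 0.4830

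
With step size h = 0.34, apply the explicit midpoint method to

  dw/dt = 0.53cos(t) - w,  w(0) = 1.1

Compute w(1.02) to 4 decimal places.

0.6698

Midpoint: k1 = f(t_n, w_n); k2 = f(t_n + h/2, w_n + (h/2)·k1); w_{n+1} = w_n + h·k2.
t=0.000000, w=1.100000:
  k1 = f(0.000000, 1.100000) = -0.570000
  k2 = f(0.170000, 1.003100) = -0.480740
  w ← 1.100000 + 0.34·(-0.480740) = 0.936548
t=0.340000, w=0.936548:
  k1 = f(0.340000, 0.936548) = -0.436888
  k2 = f(0.510000, 0.862277) = -0.399723
  w ← 0.936548 + 0.34·(-0.399723) = 0.800643
t=0.680000, w=0.800643:
  k1 = f(0.680000, 0.800643) = -0.388529
  k2 = f(0.850000, 0.734593) = -0.384802
  w ← 0.800643 + 0.34·(-0.384802) = 0.669810
w(1.02) ≈ 0.6698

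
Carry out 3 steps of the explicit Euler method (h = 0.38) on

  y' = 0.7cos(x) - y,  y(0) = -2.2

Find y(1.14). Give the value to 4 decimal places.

Euler: y_{n+1} = y_n + h·f(x_n, y_n).
x=0.000000, y=-2.200000: f=2.900000 → y ← -2.200000 + 0.38·2.900000 = -1.098000
x=0.380000, y=-1.098000: f=1.748065 → y ← -1.098000 + 0.38·1.748065 = -0.433735
x=0.760000, y=-0.433735: f=0.941120 → y ← -0.433735 + 0.38·0.941120 = -0.076109
y(1.14) ≈ -0.0761

-0.0761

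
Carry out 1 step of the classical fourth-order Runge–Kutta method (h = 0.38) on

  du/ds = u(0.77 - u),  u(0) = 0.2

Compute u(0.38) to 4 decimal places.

0.2462

RK4: k1 = f(s_n, u_n); k2 = f(s_n + h/2, u_n + (h/2)·k1); k3 = f(s_n + h/2, u_n + (h/2)·k2); k4 = f(s_n + h, u_n + h·k3); u_{n+1} = u_n + (h/6)·(k1 + 2k2 + 2k3 + k4).
s=0.000000, u=0.200000:
  k1 = f(0.000000, 0.200000) = 0.114000
  k2 = f(0.190000, 0.221660) = 0.121545
  k3 = f(0.190000, 0.223094) = 0.122011
  k4 = f(0.380000, 0.246364) = 0.129005
  u ← 0.200000 + (0.38/6)·(k1 + 2k2 + 2k3 + k4) = 0.246241
u(0.38) ≈ 0.2462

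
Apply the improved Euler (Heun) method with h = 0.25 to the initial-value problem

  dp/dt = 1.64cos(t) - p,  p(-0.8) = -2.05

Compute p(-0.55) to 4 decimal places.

-1.3197

Heun: k1 = f(t_n, p_n); k2 = f(t_n + h, p_n + h·k1); p_{n+1} = p_n + (h/2)·(k1 + k2).
t=-0.800000, p=-2.050000:
  k1 = f(-0.800000, -2.050000) = 3.192599
  k2 = f(-0.550000, -1.251850) = 2.649990
  p ← -2.050000 + (0.25/2)·(3.192599 + 2.649990) = -1.319676
p(-0.55) ≈ -1.3197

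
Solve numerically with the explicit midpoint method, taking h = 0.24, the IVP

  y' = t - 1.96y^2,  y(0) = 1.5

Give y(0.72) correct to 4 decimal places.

0.7335

Midpoint: k1 = f(t_n, y_n); k2 = f(t_n + h/2, y_n + (h/2)·k1); y_{n+1} = y_n + h·k2.
t=0.000000, y=1.500000:
  k1 = f(0.000000, 1.500000) = -4.410000
  k2 = f(0.120000, 0.970800) = -1.727207
  y ← 1.500000 + 0.24·(-1.727207) = 1.085470
t=0.240000, y=1.085470:
  k1 = f(0.240000, 1.085470) = -2.069362
  k2 = f(0.360000, 0.837147) = -1.013597
  y ← 1.085470 + 0.24·(-1.013597) = 0.842207
t=0.480000, y=0.842207:
  k1 = f(0.480000, 0.842207) = -0.910253
  k2 = f(0.600000, 0.732977) = -0.453019
  y ← 0.842207 + 0.24·(-0.453019) = 0.733482
y(0.72) ≈ 0.7335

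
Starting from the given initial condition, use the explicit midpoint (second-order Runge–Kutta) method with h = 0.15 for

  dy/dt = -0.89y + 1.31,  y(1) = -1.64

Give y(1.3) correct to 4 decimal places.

Midpoint: k1 = f(t_n, y_n); k2 = f(t_n + h/2, y_n + (h/2)·k1); y_{n+1} = y_n + h·k2.
t=1.000000, y=-1.640000:
  k1 = f(1.000000, -1.640000) = 2.769600
  k2 = f(1.075000, -1.432280) = 2.584729
  y ← -1.640000 + 0.15·2.584729 = -1.252291
t=1.150000, y=-1.252291:
  k1 = f(1.150000, -1.252291) = 2.424539
  k2 = f(1.225000, -1.070450) = 2.262701
  y ← -1.252291 + 0.15·2.262701 = -0.912886
y(1.3) ≈ -0.9129

-0.9129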